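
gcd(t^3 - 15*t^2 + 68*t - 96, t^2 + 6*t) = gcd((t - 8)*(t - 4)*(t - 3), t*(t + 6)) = 1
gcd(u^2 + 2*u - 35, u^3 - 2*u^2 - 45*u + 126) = u + 7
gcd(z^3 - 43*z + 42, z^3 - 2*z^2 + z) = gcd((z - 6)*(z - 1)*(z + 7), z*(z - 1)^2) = z - 1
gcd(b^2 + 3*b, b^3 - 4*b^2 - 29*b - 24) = b + 3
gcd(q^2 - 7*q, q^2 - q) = q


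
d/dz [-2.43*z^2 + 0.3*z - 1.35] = 0.3 - 4.86*z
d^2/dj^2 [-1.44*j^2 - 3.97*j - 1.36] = -2.88000000000000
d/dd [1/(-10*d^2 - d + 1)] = (20*d + 1)/(10*d^2 + d - 1)^2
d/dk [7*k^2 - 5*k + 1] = 14*k - 5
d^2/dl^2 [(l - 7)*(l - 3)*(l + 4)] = 6*l - 12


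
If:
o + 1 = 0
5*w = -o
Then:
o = -1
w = 1/5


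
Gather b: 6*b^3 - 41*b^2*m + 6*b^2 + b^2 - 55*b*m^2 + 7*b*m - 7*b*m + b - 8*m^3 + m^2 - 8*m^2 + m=6*b^3 + b^2*(7 - 41*m) + b*(1 - 55*m^2) - 8*m^3 - 7*m^2 + m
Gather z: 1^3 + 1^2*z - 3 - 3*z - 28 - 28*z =-30*z - 30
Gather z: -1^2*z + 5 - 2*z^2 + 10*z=-2*z^2 + 9*z + 5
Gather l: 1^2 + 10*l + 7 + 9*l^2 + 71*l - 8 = 9*l^2 + 81*l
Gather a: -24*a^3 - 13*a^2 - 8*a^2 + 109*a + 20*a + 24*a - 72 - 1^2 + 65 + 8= -24*a^3 - 21*a^2 + 153*a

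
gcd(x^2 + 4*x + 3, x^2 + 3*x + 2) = x + 1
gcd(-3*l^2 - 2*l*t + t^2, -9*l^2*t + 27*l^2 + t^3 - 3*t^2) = -3*l + t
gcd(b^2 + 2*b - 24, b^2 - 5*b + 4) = b - 4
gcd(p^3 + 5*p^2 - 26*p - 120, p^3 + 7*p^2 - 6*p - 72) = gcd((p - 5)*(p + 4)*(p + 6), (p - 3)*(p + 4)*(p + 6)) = p^2 + 10*p + 24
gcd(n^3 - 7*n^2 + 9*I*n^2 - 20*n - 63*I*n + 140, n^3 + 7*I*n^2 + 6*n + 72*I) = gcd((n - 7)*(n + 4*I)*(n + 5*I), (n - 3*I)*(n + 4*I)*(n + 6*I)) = n + 4*I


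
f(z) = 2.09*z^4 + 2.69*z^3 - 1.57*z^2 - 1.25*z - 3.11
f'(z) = 8.36*z^3 + 8.07*z^2 - 3.14*z - 1.25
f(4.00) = 673.97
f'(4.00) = 650.35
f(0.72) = -3.26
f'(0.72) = 3.79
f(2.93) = 201.45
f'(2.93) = 269.12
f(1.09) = 0.10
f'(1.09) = 15.74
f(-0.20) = -2.94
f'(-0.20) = -0.37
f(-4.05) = 359.80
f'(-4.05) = -411.52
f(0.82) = -2.76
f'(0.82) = 6.21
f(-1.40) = -3.79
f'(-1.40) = -3.98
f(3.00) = 220.93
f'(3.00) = 287.68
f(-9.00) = 11632.45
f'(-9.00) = -5413.76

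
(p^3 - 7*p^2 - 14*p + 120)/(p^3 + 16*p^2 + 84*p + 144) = (p^2 - 11*p + 30)/(p^2 + 12*p + 36)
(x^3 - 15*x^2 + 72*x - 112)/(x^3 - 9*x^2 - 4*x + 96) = (x^2 - 11*x + 28)/(x^2 - 5*x - 24)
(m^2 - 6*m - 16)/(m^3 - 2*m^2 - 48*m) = (m + 2)/(m*(m + 6))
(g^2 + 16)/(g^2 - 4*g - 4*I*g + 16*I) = (g + 4*I)/(g - 4)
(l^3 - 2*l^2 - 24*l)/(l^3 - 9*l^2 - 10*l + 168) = l/(l - 7)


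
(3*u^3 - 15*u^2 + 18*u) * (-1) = -3*u^3 + 15*u^2 - 18*u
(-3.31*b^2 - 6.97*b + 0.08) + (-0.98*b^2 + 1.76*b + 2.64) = -4.29*b^2 - 5.21*b + 2.72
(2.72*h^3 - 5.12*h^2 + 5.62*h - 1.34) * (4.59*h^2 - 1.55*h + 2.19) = 12.4848*h^5 - 27.7168*h^4 + 39.6886*h^3 - 26.0744*h^2 + 14.3848*h - 2.9346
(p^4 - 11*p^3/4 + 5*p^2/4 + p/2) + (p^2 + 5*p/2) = p^4 - 11*p^3/4 + 9*p^2/4 + 3*p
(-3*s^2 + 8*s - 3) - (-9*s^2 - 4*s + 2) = 6*s^2 + 12*s - 5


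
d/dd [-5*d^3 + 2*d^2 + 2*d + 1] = -15*d^2 + 4*d + 2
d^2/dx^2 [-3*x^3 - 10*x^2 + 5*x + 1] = -18*x - 20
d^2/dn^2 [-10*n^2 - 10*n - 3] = -20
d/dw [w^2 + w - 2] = 2*w + 1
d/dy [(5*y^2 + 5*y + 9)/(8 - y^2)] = (5*y^2 + 98*y + 40)/(y^4 - 16*y^2 + 64)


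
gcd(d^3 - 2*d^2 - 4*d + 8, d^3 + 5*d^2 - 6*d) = 1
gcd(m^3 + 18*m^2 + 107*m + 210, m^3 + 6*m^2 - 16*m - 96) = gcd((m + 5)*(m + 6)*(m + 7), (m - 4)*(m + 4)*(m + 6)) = m + 6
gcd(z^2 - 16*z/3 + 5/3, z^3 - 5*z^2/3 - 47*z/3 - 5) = z - 5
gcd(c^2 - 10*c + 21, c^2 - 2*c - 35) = c - 7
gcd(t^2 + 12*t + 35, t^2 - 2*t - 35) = t + 5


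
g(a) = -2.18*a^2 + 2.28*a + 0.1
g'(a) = 2.28 - 4.36*a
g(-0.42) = -1.24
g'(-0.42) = 4.11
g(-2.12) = -14.53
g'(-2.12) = 11.52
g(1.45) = -1.18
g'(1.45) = -4.04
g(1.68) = -2.22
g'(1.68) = -5.04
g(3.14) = -14.23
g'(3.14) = -11.41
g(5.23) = -47.60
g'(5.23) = -20.52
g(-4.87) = -62.71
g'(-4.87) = 23.51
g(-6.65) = -111.47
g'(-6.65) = 31.27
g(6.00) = -64.70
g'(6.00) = -23.88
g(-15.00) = -524.60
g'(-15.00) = 67.68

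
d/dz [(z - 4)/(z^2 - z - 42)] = (z^2 - z - (z - 4)*(2*z - 1) - 42)/(-z^2 + z + 42)^2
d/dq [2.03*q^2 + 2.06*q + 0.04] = 4.06*q + 2.06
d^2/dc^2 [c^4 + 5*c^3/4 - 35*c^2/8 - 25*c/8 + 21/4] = 12*c^2 + 15*c/2 - 35/4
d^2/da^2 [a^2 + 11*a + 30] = 2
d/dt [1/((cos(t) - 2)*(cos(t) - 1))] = (2*cos(t) - 3)*sin(t)/((cos(t) - 2)^2*(cos(t) - 1)^2)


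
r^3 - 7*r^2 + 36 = (r - 6)*(r - 3)*(r + 2)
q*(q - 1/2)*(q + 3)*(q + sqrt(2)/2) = q^4 + sqrt(2)*q^3/2 + 5*q^3/2 - 3*q^2/2 + 5*sqrt(2)*q^2/4 - 3*sqrt(2)*q/4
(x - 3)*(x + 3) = x^2 - 9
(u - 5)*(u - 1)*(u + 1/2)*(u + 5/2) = u^4 - 3*u^3 - 47*u^2/4 + 15*u/2 + 25/4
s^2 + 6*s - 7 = (s - 1)*(s + 7)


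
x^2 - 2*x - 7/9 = (x - 7/3)*(x + 1/3)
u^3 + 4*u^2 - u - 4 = (u - 1)*(u + 1)*(u + 4)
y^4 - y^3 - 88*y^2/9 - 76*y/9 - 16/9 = (y - 4)*(y + 1/3)*(y + 2/3)*(y + 2)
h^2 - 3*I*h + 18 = (h - 6*I)*(h + 3*I)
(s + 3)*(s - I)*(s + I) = s^3 + 3*s^2 + s + 3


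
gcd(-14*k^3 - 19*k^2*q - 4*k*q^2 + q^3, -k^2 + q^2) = k + q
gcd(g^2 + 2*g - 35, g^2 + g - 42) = g + 7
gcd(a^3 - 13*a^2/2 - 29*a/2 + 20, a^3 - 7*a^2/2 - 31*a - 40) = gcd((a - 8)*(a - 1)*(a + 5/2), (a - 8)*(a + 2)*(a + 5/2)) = a^2 - 11*a/2 - 20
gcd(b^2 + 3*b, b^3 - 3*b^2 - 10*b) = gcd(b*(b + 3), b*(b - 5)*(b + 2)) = b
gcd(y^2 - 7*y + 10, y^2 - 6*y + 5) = y - 5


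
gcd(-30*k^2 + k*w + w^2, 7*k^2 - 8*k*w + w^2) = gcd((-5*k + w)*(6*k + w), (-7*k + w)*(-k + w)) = 1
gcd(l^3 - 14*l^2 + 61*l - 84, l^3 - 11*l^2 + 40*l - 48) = l^2 - 7*l + 12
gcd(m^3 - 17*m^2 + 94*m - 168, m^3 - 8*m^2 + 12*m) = m - 6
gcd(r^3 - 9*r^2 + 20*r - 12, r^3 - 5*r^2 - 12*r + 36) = r^2 - 8*r + 12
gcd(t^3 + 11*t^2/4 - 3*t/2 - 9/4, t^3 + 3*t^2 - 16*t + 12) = t - 1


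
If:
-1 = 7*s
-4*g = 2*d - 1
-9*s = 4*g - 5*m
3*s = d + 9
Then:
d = -66/7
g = 139/28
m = 26/7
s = -1/7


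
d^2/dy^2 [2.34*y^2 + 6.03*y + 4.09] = 4.68000000000000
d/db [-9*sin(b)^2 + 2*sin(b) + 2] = 2*(1 - 9*sin(b))*cos(b)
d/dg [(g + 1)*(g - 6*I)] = 2*g + 1 - 6*I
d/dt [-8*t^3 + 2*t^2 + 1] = 4*t*(1 - 6*t)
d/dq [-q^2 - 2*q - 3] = -2*q - 2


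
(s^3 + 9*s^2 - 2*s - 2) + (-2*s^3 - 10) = -s^3 + 9*s^2 - 2*s - 12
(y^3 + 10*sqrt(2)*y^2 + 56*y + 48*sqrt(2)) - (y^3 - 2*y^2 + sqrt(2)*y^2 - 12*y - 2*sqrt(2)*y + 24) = 2*y^2 + 9*sqrt(2)*y^2 + 2*sqrt(2)*y + 68*y - 24 + 48*sqrt(2)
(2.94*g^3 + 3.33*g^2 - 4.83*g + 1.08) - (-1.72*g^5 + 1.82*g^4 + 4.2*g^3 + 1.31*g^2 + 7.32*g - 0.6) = 1.72*g^5 - 1.82*g^4 - 1.26*g^3 + 2.02*g^2 - 12.15*g + 1.68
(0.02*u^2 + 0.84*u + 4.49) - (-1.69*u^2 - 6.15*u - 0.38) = 1.71*u^2 + 6.99*u + 4.87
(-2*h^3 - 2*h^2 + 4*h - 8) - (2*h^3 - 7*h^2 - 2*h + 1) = -4*h^3 + 5*h^2 + 6*h - 9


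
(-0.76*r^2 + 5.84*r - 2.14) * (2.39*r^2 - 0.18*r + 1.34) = -1.8164*r^4 + 14.0944*r^3 - 7.1842*r^2 + 8.2108*r - 2.8676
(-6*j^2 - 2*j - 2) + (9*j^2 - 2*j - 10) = 3*j^2 - 4*j - 12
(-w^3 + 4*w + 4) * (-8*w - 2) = 8*w^4 + 2*w^3 - 32*w^2 - 40*w - 8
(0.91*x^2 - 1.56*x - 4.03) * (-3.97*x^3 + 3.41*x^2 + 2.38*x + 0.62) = -3.6127*x^5 + 9.2963*x^4 + 12.8453*x^3 - 16.8909*x^2 - 10.5586*x - 2.4986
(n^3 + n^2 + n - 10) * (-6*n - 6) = -6*n^4 - 12*n^3 - 12*n^2 + 54*n + 60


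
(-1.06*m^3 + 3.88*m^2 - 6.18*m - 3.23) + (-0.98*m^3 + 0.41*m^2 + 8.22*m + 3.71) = -2.04*m^3 + 4.29*m^2 + 2.04*m + 0.48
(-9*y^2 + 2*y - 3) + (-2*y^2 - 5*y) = -11*y^2 - 3*y - 3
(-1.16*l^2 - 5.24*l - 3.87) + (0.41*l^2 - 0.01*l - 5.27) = -0.75*l^2 - 5.25*l - 9.14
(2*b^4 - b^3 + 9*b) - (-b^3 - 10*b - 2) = 2*b^4 + 19*b + 2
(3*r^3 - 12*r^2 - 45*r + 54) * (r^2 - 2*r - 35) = 3*r^5 - 18*r^4 - 126*r^3 + 564*r^2 + 1467*r - 1890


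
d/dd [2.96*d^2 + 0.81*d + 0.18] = 5.92*d + 0.81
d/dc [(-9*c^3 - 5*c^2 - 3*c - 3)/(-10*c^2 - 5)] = (18*c^4 + 21*c^2 - 2*c + 3)/(5*(4*c^4 + 4*c^2 + 1))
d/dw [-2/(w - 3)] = 2/(w - 3)^2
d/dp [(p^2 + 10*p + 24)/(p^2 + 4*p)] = -6/p^2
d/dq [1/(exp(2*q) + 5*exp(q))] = (-2*exp(q) - 5)*exp(-q)/(exp(q) + 5)^2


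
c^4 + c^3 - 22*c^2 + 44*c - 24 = (c - 2)^2*(c - 1)*(c + 6)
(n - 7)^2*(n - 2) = n^3 - 16*n^2 + 77*n - 98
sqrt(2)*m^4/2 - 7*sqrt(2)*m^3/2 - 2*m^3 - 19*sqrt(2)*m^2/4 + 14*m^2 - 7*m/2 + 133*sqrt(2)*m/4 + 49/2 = (m - 7)*(m - 7*sqrt(2)/2)*(m + sqrt(2))*(sqrt(2)*m/2 + 1/2)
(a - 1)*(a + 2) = a^2 + a - 2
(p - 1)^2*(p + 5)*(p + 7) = p^4 + 10*p^3 + 12*p^2 - 58*p + 35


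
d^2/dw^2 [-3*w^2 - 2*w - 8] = -6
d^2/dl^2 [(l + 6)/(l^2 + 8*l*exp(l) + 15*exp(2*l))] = 2*(4*(l + 6)*(4*l*exp(l) + l + 15*exp(2*l) + 4*exp(l))^2 - (l^2 + 8*l*exp(l) + 15*exp(2*l))*(8*l*exp(l) + 2*l + (l + 6)*(4*l*exp(l) + 30*exp(2*l) + 8*exp(l) + 1) + 30*exp(2*l) + 8*exp(l)))/(l^2 + 8*l*exp(l) + 15*exp(2*l))^3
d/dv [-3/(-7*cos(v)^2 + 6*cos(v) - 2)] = 6*(7*cos(v) - 3)*sin(v)/(7*cos(v)^2 - 6*cos(v) + 2)^2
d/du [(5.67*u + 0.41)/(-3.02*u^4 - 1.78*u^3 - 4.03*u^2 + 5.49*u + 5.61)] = (51.3702*u^4 + 25.138*u^3 + 25.0395*u^2 + 3.3046*u + 29.5578)/(9.1204*u^8 + 10.7512*u^7 + 27.5096*u^6 - 18.8128*u^5 - 37.1879*u^4 - 64.221*u^3 - 15.0765*u^2 + 61.5978*u + 31.4721)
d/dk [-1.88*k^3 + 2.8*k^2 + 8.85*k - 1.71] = -5.64*k^2 + 5.6*k + 8.85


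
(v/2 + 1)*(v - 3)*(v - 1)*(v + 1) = v^4/2 - v^3/2 - 7*v^2/2 + v/2 + 3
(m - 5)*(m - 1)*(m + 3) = m^3 - 3*m^2 - 13*m + 15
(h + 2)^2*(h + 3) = h^3 + 7*h^2 + 16*h + 12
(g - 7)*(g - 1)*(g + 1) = g^3 - 7*g^2 - g + 7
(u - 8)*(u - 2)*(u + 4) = u^3 - 6*u^2 - 24*u + 64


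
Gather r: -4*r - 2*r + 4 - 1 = 3 - 6*r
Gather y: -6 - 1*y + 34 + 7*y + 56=6*y + 84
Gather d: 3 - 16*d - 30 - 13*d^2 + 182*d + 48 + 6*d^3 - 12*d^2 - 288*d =6*d^3 - 25*d^2 - 122*d + 21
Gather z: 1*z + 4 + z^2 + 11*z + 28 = z^2 + 12*z + 32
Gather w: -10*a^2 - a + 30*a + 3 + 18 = -10*a^2 + 29*a + 21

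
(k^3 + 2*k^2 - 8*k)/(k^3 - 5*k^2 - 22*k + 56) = k/(k - 7)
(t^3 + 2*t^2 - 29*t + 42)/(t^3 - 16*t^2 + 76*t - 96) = (t^2 + 4*t - 21)/(t^2 - 14*t + 48)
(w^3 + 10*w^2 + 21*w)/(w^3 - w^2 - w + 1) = w*(w^2 + 10*w + 21)/(w^3 - w^2 - w + 1)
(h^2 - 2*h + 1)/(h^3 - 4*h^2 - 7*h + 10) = (h - 1)/(h^2 - 3*h - 10)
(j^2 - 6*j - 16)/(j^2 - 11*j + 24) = (j + 2)/(j - 3)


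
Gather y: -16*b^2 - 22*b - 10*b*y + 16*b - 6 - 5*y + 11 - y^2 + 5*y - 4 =-16*b^2 - 10*b*y - 6*b - y^2 + 1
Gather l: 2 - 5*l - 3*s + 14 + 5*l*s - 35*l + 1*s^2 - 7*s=l*(5*s - 40) + s^2 - 10*s + 16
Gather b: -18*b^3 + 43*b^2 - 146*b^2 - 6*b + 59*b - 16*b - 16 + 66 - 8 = -18*b^3 - 103*b^2 + 37*b + 42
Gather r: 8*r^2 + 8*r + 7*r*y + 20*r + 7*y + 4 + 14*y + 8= 8*r^2 + r*(7*y + 28) + 21*y + 12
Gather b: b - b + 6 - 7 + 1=0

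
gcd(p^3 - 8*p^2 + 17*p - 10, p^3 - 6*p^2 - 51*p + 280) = p - 5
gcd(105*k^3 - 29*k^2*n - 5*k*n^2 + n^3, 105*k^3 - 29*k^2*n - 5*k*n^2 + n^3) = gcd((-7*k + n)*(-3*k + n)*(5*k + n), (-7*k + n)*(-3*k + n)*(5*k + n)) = 105*k^3 - 29*k^2*n - 5*k*n^2 + n^3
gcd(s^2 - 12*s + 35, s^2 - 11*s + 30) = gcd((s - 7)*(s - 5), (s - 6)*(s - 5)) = s - 5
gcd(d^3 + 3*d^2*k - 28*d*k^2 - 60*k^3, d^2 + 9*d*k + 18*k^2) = d + 6*k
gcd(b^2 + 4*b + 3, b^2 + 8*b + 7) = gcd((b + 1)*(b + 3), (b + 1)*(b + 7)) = b + 1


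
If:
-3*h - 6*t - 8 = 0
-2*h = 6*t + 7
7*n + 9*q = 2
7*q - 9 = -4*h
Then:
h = -1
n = -103/49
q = 13/7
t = -5/6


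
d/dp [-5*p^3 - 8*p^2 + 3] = p*(-15*p - 16)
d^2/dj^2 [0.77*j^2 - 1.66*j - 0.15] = 1.54000000000000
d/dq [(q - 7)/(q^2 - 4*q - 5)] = (q^2 - 4*q - 2*(q - 7)*(q - 2) - 5)/(-q^2 + 4*q + 5)^2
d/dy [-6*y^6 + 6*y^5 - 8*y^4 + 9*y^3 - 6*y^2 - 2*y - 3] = -36*y^5 + 30*y^4 - 32*y^3 + 27*y^2 - 12*y - 2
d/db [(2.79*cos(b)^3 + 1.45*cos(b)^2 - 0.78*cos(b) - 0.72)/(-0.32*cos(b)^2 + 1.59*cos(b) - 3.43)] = (0.8928*cos(b)^4 - 8.8722*cos(b)^3 + 26.6532*cos(b)^2 + 10.4078*cos(b) - 3.8202)*sin(b)/(0.1024*cos(b)^4 - 1.0176*cos(b)^3 + 4.7233*cos(b)^2 - 10.9074*cos(b) + 11.7649)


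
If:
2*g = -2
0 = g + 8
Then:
No Solution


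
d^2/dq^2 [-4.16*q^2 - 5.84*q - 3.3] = -8.32000000000000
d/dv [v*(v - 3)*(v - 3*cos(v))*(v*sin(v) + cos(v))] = v^4*cos(v) - 3*v^3*cos(2*v) - 3*sqrt(2)*v^3*cos(v + pi/4) - 6*v^2*sin(v) - 3*v^2*sin(2*v)/2 + 3*v^2*cos(v) + 9*v^2*cos(2*v) - 6*v*cos(v) - 3*v*cos(2*v) - 3*v + 9*cos(2*v)/2 + 9/2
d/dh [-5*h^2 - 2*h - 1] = -10*h - 2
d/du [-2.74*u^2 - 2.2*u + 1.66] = -5.48*u - 2.2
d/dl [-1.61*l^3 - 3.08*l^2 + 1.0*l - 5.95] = -4.83*l^2 - 6.16*l + 1.0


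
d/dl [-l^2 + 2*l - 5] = 2 - 2*l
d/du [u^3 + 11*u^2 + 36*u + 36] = 3*u^2 + 22*u + 36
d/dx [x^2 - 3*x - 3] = 2*x - 3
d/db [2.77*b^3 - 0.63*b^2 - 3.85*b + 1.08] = 8.31*b^2 - 1.26*b - 3.85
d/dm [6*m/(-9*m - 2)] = -12/(9*m + 2)^2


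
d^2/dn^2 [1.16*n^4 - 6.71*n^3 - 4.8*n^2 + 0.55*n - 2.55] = 13.92*n^2 - 40.26*n - 9.6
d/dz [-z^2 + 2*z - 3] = 2 - 2*z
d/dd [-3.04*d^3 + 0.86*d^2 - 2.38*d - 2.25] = -9.12*d^2 + 1.72*d - 2.38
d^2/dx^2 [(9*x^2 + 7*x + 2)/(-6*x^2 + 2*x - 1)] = 2*(-360*x^3 - 54*x^2 + 198*x - 19)/(216*x^6 - 216*x^5 + 180*x^4 - 80*x^3 + 30*x^2 - 6*x + 1)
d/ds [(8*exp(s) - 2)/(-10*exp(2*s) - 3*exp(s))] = 2*(40*exp(2*s) - 20*exp(s) - 3)*exp(-s)/(100*exp(2*s) + 60*exp(s) + 9)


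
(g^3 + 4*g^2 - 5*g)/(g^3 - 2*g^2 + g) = (g + 5)/(g - 1)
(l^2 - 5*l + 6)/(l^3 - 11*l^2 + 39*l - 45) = (l - 2)/(l^2 - 8*l + 15)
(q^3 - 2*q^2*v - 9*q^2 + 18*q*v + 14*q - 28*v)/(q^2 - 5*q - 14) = (q^2 - 2*q*v - 2*q + 4*v)/(q + 2)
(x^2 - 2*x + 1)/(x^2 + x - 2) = (x - 1)/(x + 2)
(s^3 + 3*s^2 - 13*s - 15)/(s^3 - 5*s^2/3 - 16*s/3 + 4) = 3*(s^2 + 6*s + 5)/(3*s^2 + 4*s - 4)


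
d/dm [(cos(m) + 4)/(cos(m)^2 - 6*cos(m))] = (sin(m) - 24*sin(m)/cos(m)^2 + 8*tan(m))/(cos(m) - 6)^2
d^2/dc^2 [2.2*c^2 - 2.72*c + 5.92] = 4.40000000000000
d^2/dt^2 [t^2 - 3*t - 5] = 2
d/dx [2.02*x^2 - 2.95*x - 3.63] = 4.04*x - 2.95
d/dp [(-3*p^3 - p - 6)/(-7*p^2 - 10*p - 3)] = (21*p^4 + 60*p^3 + 20*p^2 - 84*p - 57)/(49*p^4 + 140*p^3 + 142*p^2 + 60*p + 9)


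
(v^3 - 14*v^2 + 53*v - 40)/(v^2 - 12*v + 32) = (v^2 - 6*v + 5)/(v - 4)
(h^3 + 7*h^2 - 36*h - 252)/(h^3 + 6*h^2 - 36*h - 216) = (h + 7)/(h + 6)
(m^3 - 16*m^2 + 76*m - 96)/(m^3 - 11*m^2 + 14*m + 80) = (m^2 - 8*m + 12)/(m^2 - 3*m - 10)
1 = 1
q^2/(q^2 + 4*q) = q/(q + 4)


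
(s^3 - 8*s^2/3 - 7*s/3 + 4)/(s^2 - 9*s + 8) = (s^2 - 5*s/3 - 4)/(s - 8)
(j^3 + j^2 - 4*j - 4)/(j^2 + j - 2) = (j^2 - j - 2)/(j - 1)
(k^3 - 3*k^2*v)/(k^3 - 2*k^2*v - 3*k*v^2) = k/(k + v)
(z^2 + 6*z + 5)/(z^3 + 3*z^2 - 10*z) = (z + 1)/(z*(z - 2))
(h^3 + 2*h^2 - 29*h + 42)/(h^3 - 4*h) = (h^2 + 4*h - 21)/(h*(h + 2))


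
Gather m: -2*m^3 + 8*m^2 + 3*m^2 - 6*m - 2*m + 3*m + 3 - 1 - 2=-2*m^3 + 11*m^2 - 5*m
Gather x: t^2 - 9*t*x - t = t^2 - 9*t*x - t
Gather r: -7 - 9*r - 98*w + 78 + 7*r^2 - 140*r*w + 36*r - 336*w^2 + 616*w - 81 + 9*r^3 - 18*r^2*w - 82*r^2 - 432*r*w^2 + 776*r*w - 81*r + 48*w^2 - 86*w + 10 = 9*r^3 + r^2*(-18*w - 75) + r*(-432*w^2 + 636*w - 54) - 288*w^2 + 432*w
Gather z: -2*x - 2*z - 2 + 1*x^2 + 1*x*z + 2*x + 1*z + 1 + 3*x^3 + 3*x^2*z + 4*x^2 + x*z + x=3*x^3 + 5*x^2 + x + z*(3*x^2 + 2*x - 1) - 1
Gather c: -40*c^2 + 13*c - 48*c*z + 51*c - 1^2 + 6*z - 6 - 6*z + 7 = -40*c^2 + c*(64 - 48*z)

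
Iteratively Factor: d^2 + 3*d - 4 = (d + 4)*(d - 1)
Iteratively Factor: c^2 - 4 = (c - 2)*(c + 2)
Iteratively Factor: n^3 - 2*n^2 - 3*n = (n)*(n^2 - 2*n - 3) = n*(n - 3)*(n + 1)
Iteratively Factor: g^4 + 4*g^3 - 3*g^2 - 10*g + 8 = (g + 2)*(g^3 + 2*g^2 - 7*g + 4) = (g - 1)*(g + 2)*(g^2 + 3*g - 4) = (g - 1)^2*(g + 2)*(g + 4)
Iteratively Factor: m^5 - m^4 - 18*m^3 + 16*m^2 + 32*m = (m - 4)*(m^4 + 3*m^3 - 6*m^2 - 8*m) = m*(m - 4)*(m^3 + 3*m^2 - 6*m - 8) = m*(m - 4)*(m - 2)*(m^2 + 5*m + 4) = m*(m - 4)*(m - 2)*(m + 4)*(m + 1)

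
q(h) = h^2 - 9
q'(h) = 2*h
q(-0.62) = -8.62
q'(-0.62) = -1.24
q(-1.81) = -5.72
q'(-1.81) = -3.62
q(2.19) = -4.20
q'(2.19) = 4.38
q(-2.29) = -3.76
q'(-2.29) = -4.58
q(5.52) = 21.47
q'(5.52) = 11.04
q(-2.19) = -4.20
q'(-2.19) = -4.38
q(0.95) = -8.10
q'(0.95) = 1.90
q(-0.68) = -8.54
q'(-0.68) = -1.36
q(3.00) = 0.00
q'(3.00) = 6.00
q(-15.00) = 216.00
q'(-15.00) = -30.00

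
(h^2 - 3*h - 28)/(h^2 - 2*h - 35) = (h + 4)/(h + 5)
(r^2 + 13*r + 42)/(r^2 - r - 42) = (r + 7)/(r - 7)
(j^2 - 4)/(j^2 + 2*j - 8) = (j + 2)/(j + 4)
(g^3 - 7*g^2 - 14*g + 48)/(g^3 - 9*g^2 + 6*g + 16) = (g + 3)/(g + 1)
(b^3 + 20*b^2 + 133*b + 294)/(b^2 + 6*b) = b + 14 + 49/b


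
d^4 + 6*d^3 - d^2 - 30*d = d*(d - 2)*(d + 3)*(d + 5)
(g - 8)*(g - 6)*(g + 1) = g^3 - 13*g^2 + 34*g + 48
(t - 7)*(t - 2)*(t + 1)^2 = t^4 - 7*t^3 - 3*t^2 + 19*t + 14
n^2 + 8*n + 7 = (n + 1)*(n + 7)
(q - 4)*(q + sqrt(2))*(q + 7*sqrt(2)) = q^3 - 4*q^2 + 8*sqrt(2)*q^2 - 32*sqrt(2)*q + 14*q - 56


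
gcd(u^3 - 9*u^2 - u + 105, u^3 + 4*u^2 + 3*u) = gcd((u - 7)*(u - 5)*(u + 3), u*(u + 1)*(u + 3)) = u + 3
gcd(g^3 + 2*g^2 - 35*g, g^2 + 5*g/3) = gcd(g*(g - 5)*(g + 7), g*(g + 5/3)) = g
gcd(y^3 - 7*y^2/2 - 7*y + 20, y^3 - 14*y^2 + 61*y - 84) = y - 4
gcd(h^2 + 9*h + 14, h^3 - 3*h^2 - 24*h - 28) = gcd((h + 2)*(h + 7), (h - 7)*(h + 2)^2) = h + 2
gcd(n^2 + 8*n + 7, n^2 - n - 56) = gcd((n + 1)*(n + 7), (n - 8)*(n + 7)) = n + 7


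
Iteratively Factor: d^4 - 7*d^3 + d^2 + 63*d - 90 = (d - 2)*(d^3 - 5*d^2 - 9*d + 45) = (d - 2)*(d + 3)*(d^2 - 8*d + 15) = (d - 3)*(d - 2)*(d + 3)*(d - 5)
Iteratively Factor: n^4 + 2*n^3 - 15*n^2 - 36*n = (n + 3)*(n^3 - n^2 - 12*n) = (n - 4)*(n + 3)*(n^2 + 3*n) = n*(n - 4)*(n + 3)*(n + 3)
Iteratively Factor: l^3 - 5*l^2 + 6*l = (l - 2)*(l^2 - 3*l) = l*(l - 2)*(l - 3)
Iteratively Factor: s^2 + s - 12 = (s - 3)*(s + 4)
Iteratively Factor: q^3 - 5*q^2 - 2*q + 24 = (q + 2)*(q^2 - 7*q + 12) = (q - 4)*(q + 2)*(q - 3)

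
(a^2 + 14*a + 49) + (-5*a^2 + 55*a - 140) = -4*a^2 + 69*a - 91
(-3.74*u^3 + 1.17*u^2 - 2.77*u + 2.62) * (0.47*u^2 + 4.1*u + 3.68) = -1.7578*u^5 - 14.7841*u^4 - 10.2681*u^3 - 5.82*u^2 + 0.548399999999999*u + 9.6416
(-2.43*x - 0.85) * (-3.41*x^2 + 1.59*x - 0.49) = 8.2863*x^3 - 0.965200000000001*x^2 - 0.1608*x + 0.4165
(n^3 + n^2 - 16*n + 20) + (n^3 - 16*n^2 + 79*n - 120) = 2*n^3 - 15*n^2 + 63*n - 100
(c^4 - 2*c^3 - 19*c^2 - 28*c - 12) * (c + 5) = c^5 + 3*c^4 - 29*c^3 - 123*c^2 - 152*c - 60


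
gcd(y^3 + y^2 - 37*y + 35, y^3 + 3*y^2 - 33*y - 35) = y^2 + 2*y - 35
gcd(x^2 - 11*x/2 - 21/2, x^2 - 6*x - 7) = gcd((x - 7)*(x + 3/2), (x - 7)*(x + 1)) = x - 7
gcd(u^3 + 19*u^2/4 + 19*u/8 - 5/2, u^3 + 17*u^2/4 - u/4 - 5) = u^2 + 21*u/4 + 5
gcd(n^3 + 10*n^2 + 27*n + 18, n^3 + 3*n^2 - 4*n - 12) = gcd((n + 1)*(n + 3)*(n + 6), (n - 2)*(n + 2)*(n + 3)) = n + 3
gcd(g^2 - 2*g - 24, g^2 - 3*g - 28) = g + 4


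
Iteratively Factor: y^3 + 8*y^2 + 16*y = (y)*(y^2 + 8*y + 16) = y*(y + 4)*(y + 4)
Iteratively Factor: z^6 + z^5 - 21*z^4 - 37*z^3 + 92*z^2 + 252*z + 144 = (z + 2)*(z^5 - z^4 - 19*z^3 + z^2 + 90*z + 72) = (z + 1)*(z + 2)*(z^4 - 2*z^3 - 17*z^2 + 18*z + 72) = (z + 1)*(z + 2)^2*(z^3 - 4*z^2 - 9*z + 36) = (z - 4)*(z + 1)*(z + 2)^2*(z^2 - 9) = (z - 4)*(z - 3)*(z + 1)*(z + 2)^2*(z + 3)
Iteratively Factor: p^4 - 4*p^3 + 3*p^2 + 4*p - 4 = (p - 1)*(p^3 - 3*p^2 + 4) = (p - 2)*(p - 1)*(p^2 - p - 2) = (p - 2)^2*(p - 1)*(p + 1)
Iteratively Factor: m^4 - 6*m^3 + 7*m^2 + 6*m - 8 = (m - 2)*(m^3 - 4*m^2 - m + 4) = (m - 2)*(m - 1)*(m^2 - 3*m - 4) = (m - 4)*(m - 2)*(m - 1)*(m + 1)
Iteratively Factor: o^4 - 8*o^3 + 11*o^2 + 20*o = (o - 5)*(o^3 - 3*o^2 - 4*o) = o*(o - 5)*(o^2 - 3*o - 4) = o*(o - 5)*(o - 4)*(o + 1)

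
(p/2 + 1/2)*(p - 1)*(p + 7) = p^3/2 + 7*p^2/2 - p/2 - 7/2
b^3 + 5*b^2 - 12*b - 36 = (b - 3)*(b + 2)*(b + 6)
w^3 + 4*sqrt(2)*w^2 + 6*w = w*(w + sqrt(2))*(w + 3*sqrt(2))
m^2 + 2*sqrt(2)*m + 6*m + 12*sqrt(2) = (m + 6)*(m + 2*sqrt(2))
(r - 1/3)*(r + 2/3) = r^2 + r/3 - 2/9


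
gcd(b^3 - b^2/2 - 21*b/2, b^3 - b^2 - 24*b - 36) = b + 3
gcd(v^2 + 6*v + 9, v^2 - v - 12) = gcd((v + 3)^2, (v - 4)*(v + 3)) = v + 3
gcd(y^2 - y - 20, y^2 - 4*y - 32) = y + 4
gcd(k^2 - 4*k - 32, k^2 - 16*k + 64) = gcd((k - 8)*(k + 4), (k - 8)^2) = k - 8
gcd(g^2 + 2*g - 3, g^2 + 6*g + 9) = g + 3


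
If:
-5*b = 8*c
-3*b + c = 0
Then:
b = 0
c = 0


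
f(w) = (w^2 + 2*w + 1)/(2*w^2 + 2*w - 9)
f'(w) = (-4*w - 2)*(w^2 + 2*w + 1)/(2*w^2 + 2*w - 9)^2 + (2*w + 2)/(2*w^2 + 2*w - 9)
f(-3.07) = 1.16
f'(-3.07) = 2.08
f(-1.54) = -0.04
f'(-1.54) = 0.17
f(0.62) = -0.38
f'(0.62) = -0.70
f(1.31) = -1.81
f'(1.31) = -6.01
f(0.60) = -0.36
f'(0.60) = -0.68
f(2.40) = 1.58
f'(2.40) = -1.57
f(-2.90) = 1.79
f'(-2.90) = 6.61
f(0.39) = -0.24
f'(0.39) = -0.46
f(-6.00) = 0.49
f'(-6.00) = 0.02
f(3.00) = 1.07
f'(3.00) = -0.46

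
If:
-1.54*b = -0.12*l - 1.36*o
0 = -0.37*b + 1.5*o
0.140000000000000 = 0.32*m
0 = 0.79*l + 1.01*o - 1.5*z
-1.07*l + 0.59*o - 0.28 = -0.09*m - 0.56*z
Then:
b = -0.03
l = -0.32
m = 0.44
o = -0.01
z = -0.17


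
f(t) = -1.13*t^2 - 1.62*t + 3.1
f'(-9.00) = 18.72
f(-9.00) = -73.85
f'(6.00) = -15.18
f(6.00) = -47.30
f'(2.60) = -7.50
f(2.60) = -8.75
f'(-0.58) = -0.31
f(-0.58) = 3.66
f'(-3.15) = 5.50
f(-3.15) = -3.01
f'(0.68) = -3.16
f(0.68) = 1.48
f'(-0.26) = -1.03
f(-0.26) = 3.44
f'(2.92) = -8.22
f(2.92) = -11.27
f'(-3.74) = 6.83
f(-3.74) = -6.65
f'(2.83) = -8.02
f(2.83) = -10.53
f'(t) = -2.26*t - 1.62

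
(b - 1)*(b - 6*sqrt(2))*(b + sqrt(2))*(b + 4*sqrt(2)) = b^4 - sqrt(2)*b^3 - b^3 - 52*b^2 + sqrt(2)*b^2 - 48*sqrt(2)*b + 52*b + 48*sqrt(2)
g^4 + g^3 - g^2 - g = g*(g - 1)*(g + 1)^2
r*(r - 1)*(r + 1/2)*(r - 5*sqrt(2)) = r^4 - 5*sqrt(2)*r^3 - r^3/2 - r^2/2 + 5*sqrt(2)*r^2/2 + 5*sqrt(2)*r/2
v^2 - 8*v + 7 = (v - 7)*(v - 1)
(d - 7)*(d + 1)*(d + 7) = d^3 + d^2 - 49*d - 49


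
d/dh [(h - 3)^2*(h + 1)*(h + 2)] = 4*h^3 - 9*h^2 - 14*h + 15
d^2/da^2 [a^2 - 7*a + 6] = 2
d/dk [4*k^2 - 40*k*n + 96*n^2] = 8*k - 40*n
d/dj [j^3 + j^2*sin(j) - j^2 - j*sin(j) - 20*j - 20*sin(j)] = j^2*cos(j) + 3*j^2 + 2*j*sin(j) - j*cos(j) - 2*j - sin(j) - 20*cos(j) - 20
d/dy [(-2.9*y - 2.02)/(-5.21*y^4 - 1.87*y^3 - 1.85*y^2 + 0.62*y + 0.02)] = (-45.327*y^4 - 52.9428*y^3 - 16.6972*y^2 - 7.474*y + 1.1944)/(27.1441*y^8 + 19.4854*y^7 + 22.7739*y^6 + 0.458600000000001*y^5 + 0.8953*y^4 - 2.3688*y^3 + 0.3104*y^2 + 0.0248*y + 0.0004)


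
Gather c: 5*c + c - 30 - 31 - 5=6*c - 66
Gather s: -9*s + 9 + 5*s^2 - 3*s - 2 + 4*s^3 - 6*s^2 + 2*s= 4*s^3 - s^2 - 10*s + 7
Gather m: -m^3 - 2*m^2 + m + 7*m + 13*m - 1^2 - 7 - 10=-m^3 - 2*m^2 + 21*m - 18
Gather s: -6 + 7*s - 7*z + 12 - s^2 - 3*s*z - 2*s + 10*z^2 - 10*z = -s^2 + s*(5 - 3*z) + 10*z^2 - 17*z + 6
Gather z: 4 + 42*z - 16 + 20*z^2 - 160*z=20*z^2 - 118*z - 12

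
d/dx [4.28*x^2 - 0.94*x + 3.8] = 8.56*x - 0.94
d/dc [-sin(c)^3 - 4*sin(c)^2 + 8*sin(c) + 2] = (-3*sin(c)^2 - 8*sin(c) + 8)*cos(c)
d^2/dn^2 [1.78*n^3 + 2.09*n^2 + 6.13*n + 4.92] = 10.68*n + 4.18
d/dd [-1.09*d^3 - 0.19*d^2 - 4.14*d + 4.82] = -3.27*d^2 - 0.38*d - 4.14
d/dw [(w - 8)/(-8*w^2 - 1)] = (-8*w^2 + 16*w*(w - 8) - 1)/(8*w^2 + 1)^2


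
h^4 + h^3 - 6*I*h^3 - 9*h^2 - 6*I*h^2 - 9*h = h*(h + 1)*(h - 3*I)^2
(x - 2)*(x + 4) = x^2 + 2*x - 8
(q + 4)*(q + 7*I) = q^2 + 4*q + 7*I*q + 28*I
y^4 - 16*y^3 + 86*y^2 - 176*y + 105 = (y - 7)*(y - 5)*(y - 3)*(y - 1)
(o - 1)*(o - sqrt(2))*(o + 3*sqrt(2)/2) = o^3 - o^2 + sqrt(2)*o^2/2 - 3*o - sqrt(2)*o/2 + 3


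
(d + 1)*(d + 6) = d^2 + 7*d + 6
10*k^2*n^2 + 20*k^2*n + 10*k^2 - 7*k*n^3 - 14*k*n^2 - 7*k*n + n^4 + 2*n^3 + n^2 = (-5*k + n)*(-2*k + n)*(n + 1)^2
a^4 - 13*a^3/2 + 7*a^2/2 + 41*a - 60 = (a - 4)*(a - 3)*(a - 2)*(a + 5/2)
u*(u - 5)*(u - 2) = u^3 - 7*u^2 + 10*u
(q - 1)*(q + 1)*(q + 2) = q^3 + 2*q^2 - q - 2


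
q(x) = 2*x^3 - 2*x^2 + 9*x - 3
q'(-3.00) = 75.00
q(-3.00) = -102.00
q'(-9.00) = 531.00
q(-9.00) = -1704.00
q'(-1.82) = 36.15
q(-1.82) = -38.06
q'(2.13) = 27.70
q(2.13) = 26.42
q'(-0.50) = 12.50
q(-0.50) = -8.25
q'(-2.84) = 68.75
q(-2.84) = -90.50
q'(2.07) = 26.43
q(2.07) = 24.80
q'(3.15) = 55.94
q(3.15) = 68.02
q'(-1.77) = 34.88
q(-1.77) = -36.29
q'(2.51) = 36.76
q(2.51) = 38.62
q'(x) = 6*x^2 - 4*x + 9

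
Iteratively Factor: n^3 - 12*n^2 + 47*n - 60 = (n - 4)*(n^2 - 8*n + 15) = (n - 5)*(n - 4)*(n - 3)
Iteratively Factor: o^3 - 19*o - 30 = (o - 5)*(o^2 + 5*o + 6) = (o - 5)*(o + 3)*(o + 2)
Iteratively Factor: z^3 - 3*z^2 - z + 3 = (z - 1)*(z^2 - 2*z - 3) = (z - 1)*(z + 1)*(z - 3)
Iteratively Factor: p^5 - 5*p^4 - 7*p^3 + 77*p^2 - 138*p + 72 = (p - 3)*(p^4 - 2*p^3 - 13*p^2 + 38*p - 24) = (p - 3)*(p - 1)*(p^3 - p^2 - 14*p + 24) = (p - 3)*(p - 1)*(p + 4)*(p^2 - 5*p + 6) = (p - 3)*(p - 2)*(p - 1)*(p + 4)*(p - 3)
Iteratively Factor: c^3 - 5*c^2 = (c)*(c^2 - 5*c) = c*(c - 5)*(c)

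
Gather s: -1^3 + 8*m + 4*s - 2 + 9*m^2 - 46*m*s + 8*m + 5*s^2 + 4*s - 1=9*m^2 + 16*m + 5*s^2 + s*(8 - 46*m) - 4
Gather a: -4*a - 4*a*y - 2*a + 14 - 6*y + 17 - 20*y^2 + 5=a*(-4*y - 6) - 20*y^2 - 6*y + 36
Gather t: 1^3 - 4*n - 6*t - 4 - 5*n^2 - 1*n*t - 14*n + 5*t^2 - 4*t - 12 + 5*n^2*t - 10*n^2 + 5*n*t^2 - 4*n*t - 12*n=-15*n^2 - 30*n + t^2*(5*n + 5) + t*(5*n^2 - 5*n - 10) - 15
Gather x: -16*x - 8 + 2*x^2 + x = 2*x^2 - 15*x - 8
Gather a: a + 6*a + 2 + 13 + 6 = 7*a + 21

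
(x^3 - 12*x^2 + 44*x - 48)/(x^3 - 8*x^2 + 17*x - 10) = (x^2 - 10*x + 24)/(x^2 - 6*x + 5)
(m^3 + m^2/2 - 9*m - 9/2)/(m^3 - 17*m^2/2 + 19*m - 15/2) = (2*m^2 + 7*m + 3)/(2*m^2 - 11*m + 5)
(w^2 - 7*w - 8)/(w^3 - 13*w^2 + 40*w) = (w + 1)/(w*(w - 5))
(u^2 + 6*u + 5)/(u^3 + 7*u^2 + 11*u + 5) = 1/(u + 1)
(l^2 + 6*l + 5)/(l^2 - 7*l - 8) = (l + 5)/(l - 8)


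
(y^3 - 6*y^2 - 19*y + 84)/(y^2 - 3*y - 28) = y - 3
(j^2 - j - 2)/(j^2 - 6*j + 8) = (j + 1)/(j - 4)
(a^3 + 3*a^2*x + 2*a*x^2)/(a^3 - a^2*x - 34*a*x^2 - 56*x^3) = a*(-a - x)/(-a^2 + 3*a*x + 28*x^2)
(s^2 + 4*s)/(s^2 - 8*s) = (s + 4)/(s - 8)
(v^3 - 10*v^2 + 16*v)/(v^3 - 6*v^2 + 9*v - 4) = v*(v^2 - 10*v + 16)/(v^3 - 6*v^2 + 9*v - 4)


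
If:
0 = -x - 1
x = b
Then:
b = -1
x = -1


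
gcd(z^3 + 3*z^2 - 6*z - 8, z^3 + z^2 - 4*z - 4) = z^2 - z - 2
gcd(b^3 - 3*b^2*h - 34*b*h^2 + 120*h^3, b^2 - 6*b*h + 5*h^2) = b - 5*h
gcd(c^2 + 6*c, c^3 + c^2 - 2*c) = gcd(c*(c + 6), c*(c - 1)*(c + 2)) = c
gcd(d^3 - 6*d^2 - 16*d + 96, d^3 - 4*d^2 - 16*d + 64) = d^2 - 16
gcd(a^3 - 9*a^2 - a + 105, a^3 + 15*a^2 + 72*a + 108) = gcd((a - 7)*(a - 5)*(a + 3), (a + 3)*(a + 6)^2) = a + 3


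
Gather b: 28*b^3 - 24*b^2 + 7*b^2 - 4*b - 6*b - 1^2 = 28*b^3 - 17*b^2 - 10*b - 1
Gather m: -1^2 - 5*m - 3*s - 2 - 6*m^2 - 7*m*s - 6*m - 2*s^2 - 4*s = -6*m^2 + m*(-7*s - 11) - 2*s^2 - 7*s - 3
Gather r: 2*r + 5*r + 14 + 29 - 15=7*r + 28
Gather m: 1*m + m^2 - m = m^2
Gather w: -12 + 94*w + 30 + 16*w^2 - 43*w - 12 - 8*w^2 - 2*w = 8*w^2 + 49*w + 6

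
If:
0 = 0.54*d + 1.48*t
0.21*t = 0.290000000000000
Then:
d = -3.78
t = 1.38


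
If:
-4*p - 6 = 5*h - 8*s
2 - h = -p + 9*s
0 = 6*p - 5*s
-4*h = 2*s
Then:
No Solution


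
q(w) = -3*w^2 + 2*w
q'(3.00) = -16.00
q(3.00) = -21.00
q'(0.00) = 2.00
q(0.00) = 0.00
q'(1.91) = -9.46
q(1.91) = -7.12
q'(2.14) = -10.84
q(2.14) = -9.46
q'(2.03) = -10.18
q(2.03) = -8.30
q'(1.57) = -7.42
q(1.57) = -4.25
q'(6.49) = -36.94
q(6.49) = -113.38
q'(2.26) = -11.56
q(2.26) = -10.80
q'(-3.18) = 21.08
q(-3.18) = -36.70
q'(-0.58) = 5.48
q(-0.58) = -2.17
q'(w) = 2 - 6*w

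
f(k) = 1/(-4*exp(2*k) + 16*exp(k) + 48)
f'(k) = (8*exp(2*k) - 16*exp(k))/(-4*exp(2*k) + 16*exp(k) + 48)^2 = (exp(k) - 2)*exp(k)/(2*(-exp(2*k) + 4*exp(k) + 12)^2)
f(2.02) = -0.02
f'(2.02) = 0.10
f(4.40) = -0.00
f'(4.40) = 0.00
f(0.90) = 0.02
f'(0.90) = 0.00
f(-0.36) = 0.02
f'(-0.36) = -0.00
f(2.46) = -0.00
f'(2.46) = 0.01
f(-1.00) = 0.02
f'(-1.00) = -0.00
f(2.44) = -0.00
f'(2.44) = 0.01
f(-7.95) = 0.02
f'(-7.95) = -0.00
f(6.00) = 0.00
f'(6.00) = 0.00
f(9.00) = 0.00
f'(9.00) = 0.00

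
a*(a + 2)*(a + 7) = a^3 + 9*a^2 + 14*a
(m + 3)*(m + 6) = m^2 + 9*m + 18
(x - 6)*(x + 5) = x^2 - x - 30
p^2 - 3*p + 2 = (p - 2)*(p - 1)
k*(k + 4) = k^2 + 4*k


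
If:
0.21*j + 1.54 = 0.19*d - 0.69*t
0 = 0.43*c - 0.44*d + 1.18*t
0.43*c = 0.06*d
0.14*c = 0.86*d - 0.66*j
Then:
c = -0.72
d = -5.14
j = -6.55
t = -1.66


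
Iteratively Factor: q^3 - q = (q + 1)*(q^2 - q) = (q - 1)*(q + 1)*(q)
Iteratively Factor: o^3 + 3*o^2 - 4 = (o - 1)*(o^2 + 4*o + 4) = (o - 1)*(o + 2)*(o + 2)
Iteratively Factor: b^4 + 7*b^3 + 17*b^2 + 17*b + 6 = (b + 3)*(b^3 + 4*b^2 + 5*b + 2) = (b + 1)*(b + 3)*(b^2 + 3*b + 2) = (b + 1)*(b + 2)*(b + 3)*(b + 1)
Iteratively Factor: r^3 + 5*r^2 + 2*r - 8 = (r + 4)*(r^2 + r - 2) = (r - 1)*(r + 4)*(r + 2)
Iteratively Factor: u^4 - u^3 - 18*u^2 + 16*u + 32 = (u + 1)*(u^3 - 2*u^2 - 16*u + 32) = (u - 2)*(u + 1)*(u^2 - 16) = (u - 4)*(u - 2)*(u + 1)*(u + 4)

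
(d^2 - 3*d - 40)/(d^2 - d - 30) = (d - 8)/(d - 6)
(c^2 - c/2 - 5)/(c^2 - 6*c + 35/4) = 2*(c + 2)/(2*c - 7)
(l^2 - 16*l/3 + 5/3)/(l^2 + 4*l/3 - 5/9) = 3*(l - 5)/(3*l + 5)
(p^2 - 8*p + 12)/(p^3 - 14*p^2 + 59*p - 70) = (p - 6)/(p^2 - 12*p + 35)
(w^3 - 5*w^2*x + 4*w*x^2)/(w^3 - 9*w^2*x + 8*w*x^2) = (-w + 4*x)/(-w + 8*x)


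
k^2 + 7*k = k*(k + 7)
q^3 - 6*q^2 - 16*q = q*(q - 8)*(q + 2)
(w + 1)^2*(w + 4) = w^3 + 6*w^2 + 9*w + 4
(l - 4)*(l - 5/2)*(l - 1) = l^3 - 15*l^2/2 + 33*l/2 - 10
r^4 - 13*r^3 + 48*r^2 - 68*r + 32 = (r - 8)*(r - 2)^2*(r - 1)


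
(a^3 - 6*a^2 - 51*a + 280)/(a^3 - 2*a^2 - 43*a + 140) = (a - 8)/(a - 4)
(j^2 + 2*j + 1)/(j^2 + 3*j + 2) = (j + 1)/(j + 2)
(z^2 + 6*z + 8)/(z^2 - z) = (z^2 + 6*z + 8)/(z*(z - 1))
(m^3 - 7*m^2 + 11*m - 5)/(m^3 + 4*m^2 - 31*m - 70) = (m^2 - 2*m + 1)/(m^2 + 9*m + 14)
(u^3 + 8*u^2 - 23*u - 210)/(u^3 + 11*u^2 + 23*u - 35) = (u^2 + u - 30)/(u^2 + 4*u - 5)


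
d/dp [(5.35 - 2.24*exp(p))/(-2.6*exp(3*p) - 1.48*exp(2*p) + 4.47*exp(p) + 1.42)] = (-11.648*exp(3*p) + 38.4148*exp(2*p) + 15.836*exp(p) - 27.0953)*exp(p)/(6.76*exp(6*p) + 7.696*exp(5*p) - 21.0536*exp(4*p) - 20.6152*exp(3*p) + 15.7777*exp(2*p) + 12.6948*exp(p) + 2.0164)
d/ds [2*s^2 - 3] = 4*s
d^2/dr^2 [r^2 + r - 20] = 2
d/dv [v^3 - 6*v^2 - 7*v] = 3*v^2 - 12*v - 7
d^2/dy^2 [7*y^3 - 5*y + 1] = 42*y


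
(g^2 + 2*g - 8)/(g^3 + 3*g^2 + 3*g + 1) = (g^2 + 2*g - 8)/(g^3 + 3*g^2 + 3*g + 1)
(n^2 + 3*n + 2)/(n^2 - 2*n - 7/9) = 9*(n^2 + 3*n + 2)/(9*n^2 - 18*n - 7)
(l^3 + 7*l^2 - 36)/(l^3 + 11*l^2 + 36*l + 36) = (l - 2)/(l + 2)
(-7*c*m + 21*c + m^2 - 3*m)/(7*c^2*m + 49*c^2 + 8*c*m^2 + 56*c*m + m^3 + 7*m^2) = (-7*c*m + 21*c + m^2 - 3*m)/(7*c^2*m + 49*c^2 + 8*c*m^2 + 56*c*m + m^3 + 7*m^2)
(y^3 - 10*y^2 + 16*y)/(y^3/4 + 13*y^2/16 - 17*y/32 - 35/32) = 32*y*(y^2 - 10*y + 16)/(8*y^3 + 26*y^2 - 17*y - 35)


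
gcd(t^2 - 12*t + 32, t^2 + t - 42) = 1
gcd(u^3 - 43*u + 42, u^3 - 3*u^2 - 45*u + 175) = u + 7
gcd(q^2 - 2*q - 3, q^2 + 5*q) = 1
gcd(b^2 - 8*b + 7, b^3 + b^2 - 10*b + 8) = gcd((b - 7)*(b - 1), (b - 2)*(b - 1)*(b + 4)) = b - 1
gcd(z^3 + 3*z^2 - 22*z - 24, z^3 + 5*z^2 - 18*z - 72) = z^2 + 2*z - 24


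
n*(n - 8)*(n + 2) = n^3 - 6*n^2 - 16*n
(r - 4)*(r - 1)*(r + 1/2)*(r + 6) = r^4 + 3*r^3/2 - 51*r^2/2 + 11*r + 12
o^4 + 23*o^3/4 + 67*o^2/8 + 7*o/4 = o*(o + 1/4)*(o + 2)*(o + 7/2)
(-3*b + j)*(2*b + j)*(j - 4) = -6*b^2*j + 24*b^2 - b*j^2 + 4*b*j + j^3 - 4*j^2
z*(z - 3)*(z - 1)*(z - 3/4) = z^4 - 19*z^3/4 + 6*z^2 - 9*z/4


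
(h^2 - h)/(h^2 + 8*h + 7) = h*(h - 1)/(h^2 + 8*h + 7)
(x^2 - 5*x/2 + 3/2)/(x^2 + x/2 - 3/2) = (2*x - 3)/(2*x + 3)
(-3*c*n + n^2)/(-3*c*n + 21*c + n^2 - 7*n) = n/(n - 7)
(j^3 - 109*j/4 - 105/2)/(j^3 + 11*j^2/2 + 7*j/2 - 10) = (j^2 - 5*j/2 - 21)/(j^2 + 3*j - 4)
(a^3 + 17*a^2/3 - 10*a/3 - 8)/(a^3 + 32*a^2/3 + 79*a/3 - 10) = (3*a^2 - a - 4)/(3*a^2 + 14*a - 5)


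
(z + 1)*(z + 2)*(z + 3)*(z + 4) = z^4 + 10*z^3 + 35*z^2 + 50*z + 24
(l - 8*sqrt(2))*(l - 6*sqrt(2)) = l^2 - 14*sqrt(2)*l + 96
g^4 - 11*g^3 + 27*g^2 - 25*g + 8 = (g - 8)*(g - 1)^3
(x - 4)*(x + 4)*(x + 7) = x^3 + 7*x^2 - 16*x - 112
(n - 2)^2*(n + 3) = n^3 - n^2 - 8*n + 12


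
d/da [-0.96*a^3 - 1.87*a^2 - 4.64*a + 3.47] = -2.88*a^2 - 3.74*a - 4.64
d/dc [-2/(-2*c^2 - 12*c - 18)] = 2*(-c - 3)/(c^2 + 6*c + 9)^2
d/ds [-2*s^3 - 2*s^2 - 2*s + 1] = -6*s^2 - 4*s - 2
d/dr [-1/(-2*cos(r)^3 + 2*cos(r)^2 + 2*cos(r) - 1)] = 8*(3*cos(r)^2 - 2*cos(r) - 1)*sin(r)/(-cos(r) - 2*cos(2*r) + cos(3*r))^2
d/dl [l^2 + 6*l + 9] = 2*l + 6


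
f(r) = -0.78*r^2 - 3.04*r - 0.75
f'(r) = -1.56*r - 3.04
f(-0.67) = 0.94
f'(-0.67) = -1.99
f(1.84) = -8.98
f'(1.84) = -5.91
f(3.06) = -17.36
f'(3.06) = -7.81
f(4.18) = -27.09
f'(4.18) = -9.56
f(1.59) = -7.56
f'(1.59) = -5.52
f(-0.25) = -0.04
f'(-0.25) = -2.65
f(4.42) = -29.43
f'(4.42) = -9.94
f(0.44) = -2.24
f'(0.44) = -3.73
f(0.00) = -0.75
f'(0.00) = -3.04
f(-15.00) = -130.65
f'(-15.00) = 20.36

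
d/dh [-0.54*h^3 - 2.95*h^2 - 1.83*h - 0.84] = -1.62*h^2 - 5.9*h - 1.83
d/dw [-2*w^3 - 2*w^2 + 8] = 2*w*(-3*w - 2)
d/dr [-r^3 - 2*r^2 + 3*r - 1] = -3*r^2 - 4*r + 3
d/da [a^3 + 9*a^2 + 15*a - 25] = 3*a^2 + 18*a + 15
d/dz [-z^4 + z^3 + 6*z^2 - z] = -4*z^3 + 3*z^2 + 12*z - 1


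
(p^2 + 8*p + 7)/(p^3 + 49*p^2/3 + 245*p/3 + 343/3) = 3*(p + 1)/(3*p^2 + 28*p + 49)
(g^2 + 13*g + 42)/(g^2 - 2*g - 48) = (g + 7)/(g - 8)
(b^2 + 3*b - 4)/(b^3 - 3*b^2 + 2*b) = (b + 4)/(b*(b - 2))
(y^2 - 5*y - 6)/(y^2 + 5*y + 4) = (y - 6)/(y + 4)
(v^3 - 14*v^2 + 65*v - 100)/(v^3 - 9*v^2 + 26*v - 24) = (v^2 - 10*v + 25)/(v^2 - 5*v + 6)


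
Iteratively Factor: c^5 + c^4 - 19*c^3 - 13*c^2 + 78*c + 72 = (c + 4)*(c^4 - 3*c^3 - 7*c^2 + 15*c + 18) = (c + 2)*(c + 4)*(c^3 - 5*c^2 + 3*c + 9) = (c + 1)*(c + 2)*(c + 4)*(c^2 - 6*c + 9) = (c - 3)*(c + 1)*(c + 2)*(c + 4)*(c - 3)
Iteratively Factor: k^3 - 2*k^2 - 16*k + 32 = (k + 4)*(k^2 - 6*k + 8) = (k - 4)*(k + 4)*(k - 2)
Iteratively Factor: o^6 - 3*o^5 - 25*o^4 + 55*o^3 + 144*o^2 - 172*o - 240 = (o + 2)*(o^5 - 5*o^4 - 15*o^3 + 85*o^2 - 26*o - 120) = (o + 1)*(o + 2)*(o^4 - 6*o^3 - 9*o^2 + 94*o - 120) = (o - 5)*(o + 1)*(o + 2)*(o^3 - o^2 - 14*o + 24) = (o - 5)*(o + 1)*(o + 2)*(o + 4)*(o^2 - 5*o + 6) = (o - 5)*(o - 2)*(o + 1)*(o + 2)*(o + 4)*(o - 3)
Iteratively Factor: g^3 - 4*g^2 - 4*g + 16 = (g + 2)*(g^2 - 6*g + 8) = (g - 2)*(g + 2)*(g - 4)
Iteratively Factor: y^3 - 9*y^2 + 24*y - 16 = (y - 1)*(y^2 - 8*y + 16) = (y - 4)*(y - 1)*(y - 4)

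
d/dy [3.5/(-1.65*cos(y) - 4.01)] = -5.775*sin(y)/(1.65*cos(y) + 4.01)^2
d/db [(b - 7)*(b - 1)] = 2*b - 8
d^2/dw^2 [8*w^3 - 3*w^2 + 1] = 48*w - 6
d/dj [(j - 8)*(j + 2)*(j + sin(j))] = (j - 8)*(j + 2)*(cos(j) + 1) + (j - 8)*(j + sin(j)) + (j + 2)*(j + sin(j))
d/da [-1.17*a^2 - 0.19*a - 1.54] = -2.34*a - 0.19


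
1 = 1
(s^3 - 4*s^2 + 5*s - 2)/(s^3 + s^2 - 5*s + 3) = (s - 2)/(s + 3)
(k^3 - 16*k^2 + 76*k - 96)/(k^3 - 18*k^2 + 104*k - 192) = (k - 2)/(k - 4)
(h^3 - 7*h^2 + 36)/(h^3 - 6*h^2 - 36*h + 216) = (h^2 - h - 6)/(h^2 - 36)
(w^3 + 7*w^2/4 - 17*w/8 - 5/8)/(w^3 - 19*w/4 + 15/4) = (4*w + 1)/(2*(2*w - 3))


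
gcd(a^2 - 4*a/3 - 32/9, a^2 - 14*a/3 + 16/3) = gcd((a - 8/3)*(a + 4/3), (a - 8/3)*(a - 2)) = a - 8/3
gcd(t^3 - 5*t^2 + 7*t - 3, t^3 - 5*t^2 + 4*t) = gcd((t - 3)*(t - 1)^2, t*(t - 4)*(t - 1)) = t - 1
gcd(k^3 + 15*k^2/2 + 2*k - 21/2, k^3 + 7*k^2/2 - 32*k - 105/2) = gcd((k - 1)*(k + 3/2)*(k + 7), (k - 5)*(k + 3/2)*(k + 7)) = k^2 + 17*k/2 + 21/2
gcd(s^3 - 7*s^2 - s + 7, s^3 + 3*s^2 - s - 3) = s^2 - 1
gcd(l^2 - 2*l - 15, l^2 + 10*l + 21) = l + 3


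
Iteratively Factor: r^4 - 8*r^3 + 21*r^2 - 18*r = (r - 2)*(r^3 - 6*r^2 + 9*r) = r*(r - 2)*(r^2 - 6*r + 9) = r*(r - 3)*(r - 2)*(r - 3)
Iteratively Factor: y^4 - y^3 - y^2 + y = (y - 1)*(y^3 - y) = (y - 1)*(y + 1)*(y^2 - y) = y*(y - 1)*(y + 1)*(y - 1)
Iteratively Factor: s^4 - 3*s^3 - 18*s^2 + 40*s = (s)*(s^3 - 3*s^2 - 18*s + 40) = s*(s + 4)*(s^2 - 7*s + 10) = s*(s - 5)*(s + 4)*(s - 2)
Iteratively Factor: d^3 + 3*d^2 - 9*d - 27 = (d + 3)*(d^2 - 9) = (d + 3)^2*(d - 3)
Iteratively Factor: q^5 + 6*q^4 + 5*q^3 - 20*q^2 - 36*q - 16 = (q + 2)*(q^4 + 4*q^3 - 3*q^2 - 14*q - 8) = (q + 2)*(q + 4)*(q^3 - 3*q - 2) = (q + 1)*(q + 2)*(q + 4)*(q^2 - q - 2) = (q + 1)^2*(q + 2)*(q + 4)*(q - 2)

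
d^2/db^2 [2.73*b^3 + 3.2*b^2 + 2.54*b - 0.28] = 16.38*b + 6.4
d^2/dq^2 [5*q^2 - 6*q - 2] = 10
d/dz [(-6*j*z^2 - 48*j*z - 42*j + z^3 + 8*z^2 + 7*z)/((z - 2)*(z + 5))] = (30*j*z^2 + 204*j*z + 606*j + z^4 + 6*z^3 - 13*z^2 - 160*z - 70)/(z^4 + 6*z^3 - 11*z^2 - 60*z + 100)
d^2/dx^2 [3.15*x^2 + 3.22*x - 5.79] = 6.30000000000000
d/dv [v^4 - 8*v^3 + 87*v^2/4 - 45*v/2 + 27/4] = 4*v^3 - 24*v^2 + 87*v/2 - 45/2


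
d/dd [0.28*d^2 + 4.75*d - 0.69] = 0.56*d + 4.75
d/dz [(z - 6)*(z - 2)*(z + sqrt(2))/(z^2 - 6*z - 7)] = (z^4 - 12*z^3 + 2*sqrt(2)*z^2 + 15*z^2 - 38*sqrt(2)*z + 112*z - 84 + 128*sqrt(2))/(z^4 - 12*z^3 + 22*z^2 + 84*z + 49)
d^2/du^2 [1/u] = 2/u^3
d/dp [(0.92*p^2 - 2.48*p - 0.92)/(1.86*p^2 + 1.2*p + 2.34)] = (5.7168*p^2 + 7.728*p - 4.6992)/(3.4596*p^4 + 4.464*p^3 + 10.1448*p^2 + 5.616*p + 5.4756)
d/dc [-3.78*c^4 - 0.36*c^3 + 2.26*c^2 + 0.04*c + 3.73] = -15.12*c^3 - 1.08*c^2 + 4.52*c + 0.04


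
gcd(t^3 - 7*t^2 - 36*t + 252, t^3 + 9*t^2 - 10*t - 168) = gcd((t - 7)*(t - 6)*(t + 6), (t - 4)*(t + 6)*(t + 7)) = t + 6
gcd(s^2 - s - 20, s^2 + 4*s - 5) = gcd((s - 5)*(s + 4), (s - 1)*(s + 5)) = 1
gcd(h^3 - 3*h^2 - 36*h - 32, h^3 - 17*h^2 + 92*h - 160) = h - 8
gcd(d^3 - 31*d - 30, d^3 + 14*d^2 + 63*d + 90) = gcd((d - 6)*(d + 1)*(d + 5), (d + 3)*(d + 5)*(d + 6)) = d + 5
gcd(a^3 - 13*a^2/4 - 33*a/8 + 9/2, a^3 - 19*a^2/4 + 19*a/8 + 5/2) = a - 4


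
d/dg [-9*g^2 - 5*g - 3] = -18*g - 5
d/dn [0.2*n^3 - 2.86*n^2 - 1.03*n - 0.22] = 0.6*n^2 - 5.72*n - 1.03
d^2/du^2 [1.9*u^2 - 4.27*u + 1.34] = 3.80000000000000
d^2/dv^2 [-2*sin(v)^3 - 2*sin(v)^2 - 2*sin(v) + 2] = 18*sin(v)^3 + 8*sin(v)^2 - 10*sin(v) - 4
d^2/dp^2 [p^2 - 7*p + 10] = 2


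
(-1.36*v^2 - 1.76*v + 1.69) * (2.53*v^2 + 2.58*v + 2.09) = -3.4408*v^4 - 7.9616*v^3 - 3.1075*v^2 + 0.6818*v + 3.5321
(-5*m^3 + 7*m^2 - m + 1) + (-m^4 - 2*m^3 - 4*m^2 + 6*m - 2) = -m^4 - 7*m^3 + 3*m^2 + 5*m - 1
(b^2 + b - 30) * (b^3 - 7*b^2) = b^5 - 6*b^4 - 37*b^3 + 210*b^2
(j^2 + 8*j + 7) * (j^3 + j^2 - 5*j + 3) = j^5 + 9*j^4 + 10*j^3 - 30*j^2 - 11*j + 21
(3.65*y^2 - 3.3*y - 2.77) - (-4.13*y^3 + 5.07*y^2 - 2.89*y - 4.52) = 4.13*y^3 - 1.42*y^2 - 0.41*y + 1.75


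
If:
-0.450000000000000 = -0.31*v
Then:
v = 1.45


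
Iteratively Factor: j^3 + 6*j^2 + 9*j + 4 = (j + 1)*(j^2 + 5*j + 4) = (j + 1)^2*(j + 4)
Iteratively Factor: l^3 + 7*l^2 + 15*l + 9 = (l + 3)*(l^2 + 4*l + 3) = (l + 1)*(l + 3)*(l + 3)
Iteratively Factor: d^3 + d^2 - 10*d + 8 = (d - 1)*(d^2 + 2*d - 8) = (d - 1)*(d + 4)*(d - 2)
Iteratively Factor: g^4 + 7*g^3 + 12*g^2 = (g + 4)*(g^3 + 3*g^2) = g*(g + 4)*(g^2 + 3*g) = g^2*(g + 4)*(g + 3)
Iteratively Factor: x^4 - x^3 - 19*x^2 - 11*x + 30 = (x - 1)*(x^3 - 19*x - 30) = (x - 5)*(x - 1)*(x^2 + 5*x + 6) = (x - 5)*(x - 1)*(x + 2)*(x + 3)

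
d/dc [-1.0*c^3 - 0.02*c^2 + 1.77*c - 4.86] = -3.0*c^2 - 0.04*c + 1.77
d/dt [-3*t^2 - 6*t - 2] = -6*t - 6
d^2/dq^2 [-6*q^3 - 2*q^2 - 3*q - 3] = -36*q - 4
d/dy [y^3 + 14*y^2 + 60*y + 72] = 3*y^2 + 28*y + 60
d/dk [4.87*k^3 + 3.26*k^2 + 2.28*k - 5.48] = 14.61*k^2 + 6.52*k + 2.28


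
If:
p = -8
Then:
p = -8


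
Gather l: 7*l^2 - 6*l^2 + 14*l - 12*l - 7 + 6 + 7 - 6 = l^2 + 2*l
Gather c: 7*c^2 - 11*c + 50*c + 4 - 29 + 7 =7*c^2 + 39*c - 18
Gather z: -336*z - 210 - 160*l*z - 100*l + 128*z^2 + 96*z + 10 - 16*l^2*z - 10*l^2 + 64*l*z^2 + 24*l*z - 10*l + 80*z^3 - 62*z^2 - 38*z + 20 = -10*l^2 - 110*l + 80*z^3 + z^2*(64*l + 66) + z*(-16*l^2 - 136*l - 278) - 180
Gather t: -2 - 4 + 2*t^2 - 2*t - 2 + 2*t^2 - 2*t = 4*t^2 - 4*t - 8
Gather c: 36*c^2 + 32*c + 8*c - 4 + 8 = 36*c^2 + 40*c + 4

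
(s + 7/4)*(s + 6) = s^2 + 31*s/4 + 21/2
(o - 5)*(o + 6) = o^2 + o - 30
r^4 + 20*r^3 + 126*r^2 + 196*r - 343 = (r - 1)*(r + 7)^3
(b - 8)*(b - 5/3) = b^2 - 29*b/3 + 40/3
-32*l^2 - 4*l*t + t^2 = (-8*l + t)*(4*l + t)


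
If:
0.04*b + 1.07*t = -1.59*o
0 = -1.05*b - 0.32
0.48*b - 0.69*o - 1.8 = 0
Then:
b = -0.30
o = -2.82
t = 4.20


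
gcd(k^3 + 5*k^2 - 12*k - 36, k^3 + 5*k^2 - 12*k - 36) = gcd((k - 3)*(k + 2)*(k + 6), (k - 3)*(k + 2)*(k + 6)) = k^3 + 5*k^2 - 12*k - 36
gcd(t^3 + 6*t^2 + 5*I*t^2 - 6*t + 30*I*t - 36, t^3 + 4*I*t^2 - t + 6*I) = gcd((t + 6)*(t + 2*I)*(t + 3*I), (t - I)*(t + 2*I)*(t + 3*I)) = t^2 + 5*I*t - 6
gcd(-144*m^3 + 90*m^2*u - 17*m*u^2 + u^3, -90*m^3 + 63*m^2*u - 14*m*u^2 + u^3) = 18*m^2 - 9*m*u + u^2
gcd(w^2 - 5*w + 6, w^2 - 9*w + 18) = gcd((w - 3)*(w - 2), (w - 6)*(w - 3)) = w - 3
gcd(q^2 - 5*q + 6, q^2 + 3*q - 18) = q - 3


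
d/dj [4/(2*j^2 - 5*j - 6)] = 4*(5 - 4*j)/(-2*j^2 + 5*j + 6)^2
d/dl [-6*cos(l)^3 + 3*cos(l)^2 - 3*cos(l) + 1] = 3*(6*cos(l)^2 - 2*cos(l) + 1)*sin(l)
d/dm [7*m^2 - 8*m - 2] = 14*m - 8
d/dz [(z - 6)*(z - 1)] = 2*z - 7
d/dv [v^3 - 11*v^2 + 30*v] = 3*v^2 - 22*v + 30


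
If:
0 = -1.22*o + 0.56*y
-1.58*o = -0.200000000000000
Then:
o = 0.13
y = 0.28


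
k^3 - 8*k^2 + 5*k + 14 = (k - 7)*(k - 2)*(k + 1)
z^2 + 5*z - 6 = (z - 1)*(z + 6)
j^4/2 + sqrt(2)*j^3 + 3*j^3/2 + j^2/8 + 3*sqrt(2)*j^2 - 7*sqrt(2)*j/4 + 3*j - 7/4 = (j/2 + sqrt(2)/2)*(j - 1/2)*(j + 7/2)*(j + sqrt(2))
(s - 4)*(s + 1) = s^2 - 3*s - 4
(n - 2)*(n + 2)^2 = n^3 + 2*n^2 - 4*n - 8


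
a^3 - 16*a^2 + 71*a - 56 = (a - 8)*(a - 7)*(a - 1)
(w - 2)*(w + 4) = w^2 + 2*w - 8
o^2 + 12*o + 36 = (o + 6)^2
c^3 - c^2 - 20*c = c*(c - 5)*(c + 4)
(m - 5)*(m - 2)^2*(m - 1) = m^4 - 10*m^3 + 33*m^2 - 44*m + 20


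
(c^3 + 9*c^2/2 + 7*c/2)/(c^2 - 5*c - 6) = c*(2*c + 7)/(2*(c - 6))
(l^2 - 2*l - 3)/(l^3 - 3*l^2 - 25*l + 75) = (l + 1)/(l^2 - 25)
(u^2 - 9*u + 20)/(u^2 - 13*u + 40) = (u - 4)/(u - 8)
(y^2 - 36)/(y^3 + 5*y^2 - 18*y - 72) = (y - 6)/(y^2 - y - 12)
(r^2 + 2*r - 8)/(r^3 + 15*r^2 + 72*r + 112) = (r - 2)/(r^2 + 11*r + 28)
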